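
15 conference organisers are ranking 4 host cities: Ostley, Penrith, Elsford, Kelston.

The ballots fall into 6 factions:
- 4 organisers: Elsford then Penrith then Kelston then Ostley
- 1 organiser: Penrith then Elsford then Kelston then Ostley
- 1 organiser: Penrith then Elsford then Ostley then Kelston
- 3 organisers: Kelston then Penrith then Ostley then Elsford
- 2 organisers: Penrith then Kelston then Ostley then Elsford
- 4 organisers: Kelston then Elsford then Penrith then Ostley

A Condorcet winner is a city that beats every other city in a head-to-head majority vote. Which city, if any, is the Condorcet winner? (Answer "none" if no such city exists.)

Head-to-head results (15 organisers):
Ostley–Penrith: Penrith 15–0.
Ostley–Elsford: Elsford 10–5.
Ostley–Kelston: Kelston 14–1.
Penrith vs Elsford: Elsford wins 8–7.
Penrith vs Kelston: Penrith, 8–7.
Elsford vs Kelston: Kelston wins 9–6.
Each city drops at least one matchup (Ostley loses to Penrith; Penrith loses to Elsford; Elsford loses to Kelston; Kelston loses to Penrith); the cycle Penrith → Kelston → Elsford → Penrith rules out a Condorcet winner.

none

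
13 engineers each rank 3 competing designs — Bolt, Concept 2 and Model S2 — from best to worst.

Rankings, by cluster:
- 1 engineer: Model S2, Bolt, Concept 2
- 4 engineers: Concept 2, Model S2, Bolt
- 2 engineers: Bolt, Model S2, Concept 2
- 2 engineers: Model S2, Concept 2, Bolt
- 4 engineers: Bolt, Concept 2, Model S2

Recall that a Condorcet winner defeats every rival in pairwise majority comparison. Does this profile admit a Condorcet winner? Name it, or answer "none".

Head-to-head results (13 engineers):
Bolt–Concept 2: Bolt 7–6.
Bolt vs Model S2: Model S2, 7–6.
Concept 2 vs Model S2: Concept 2 preferred on 4+4 = 8 ballots; Concept 2 wins 8–5.
Every design loses at least once (Bolt loses to Model S2; Concept 2 loses to Bolt; Model S2 loses to Concept 2). The majority relation contains the cycle Bolt → Concept 2 → Model S2 → Bolt, so there is no Condorcet winner.

none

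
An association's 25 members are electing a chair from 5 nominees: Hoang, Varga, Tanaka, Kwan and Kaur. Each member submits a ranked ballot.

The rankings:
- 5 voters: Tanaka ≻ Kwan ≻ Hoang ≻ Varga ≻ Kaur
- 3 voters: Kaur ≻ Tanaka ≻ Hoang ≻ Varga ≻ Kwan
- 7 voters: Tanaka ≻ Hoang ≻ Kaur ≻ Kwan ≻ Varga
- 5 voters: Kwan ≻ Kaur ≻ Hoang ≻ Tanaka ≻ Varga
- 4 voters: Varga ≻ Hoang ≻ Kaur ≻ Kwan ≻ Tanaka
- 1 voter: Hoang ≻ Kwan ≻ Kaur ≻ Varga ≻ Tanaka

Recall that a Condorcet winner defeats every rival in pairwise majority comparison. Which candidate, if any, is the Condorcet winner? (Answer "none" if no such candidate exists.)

none

Head-to-head results (25 voters):
Hoang vs Varga: Hoang, 21–4.
Hoang–Tanaka: Tanaka 15–10.
Hoang vs Kwan: Hoang wins 15–10.
Hoang vs Kaur: Hoang, 17–8.
Varga–Tanaka: Tanaka 20–5.
Varga–Kwan: Kwan 18–7.
Varga vs Kaur: Kaur, 16–9.
Tanaka vs Kwan: Tanaka wins 15–10.
Tanaka vs Kaur: Kaur, 13–12.
Kwan–Kaur: Kaur 14–11.
No candidate is unbeaten: Hoang loses to Tanaka; Varga loses to Hoang; Tanaka loses to Kaur; Kwan loses to Hoang; Kaur loses to Hoang. In particular Hoang → Kaur → Tanaka → Hoang is a majority cycle — no Condorcet winner exists.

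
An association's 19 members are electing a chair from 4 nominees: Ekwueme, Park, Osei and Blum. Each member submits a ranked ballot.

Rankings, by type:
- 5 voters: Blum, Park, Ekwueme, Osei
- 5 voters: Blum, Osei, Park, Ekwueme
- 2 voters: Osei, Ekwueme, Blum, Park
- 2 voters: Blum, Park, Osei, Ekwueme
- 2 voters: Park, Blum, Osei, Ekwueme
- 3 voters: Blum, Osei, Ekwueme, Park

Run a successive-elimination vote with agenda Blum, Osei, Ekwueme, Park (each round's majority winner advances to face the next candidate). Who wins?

Blum

Round 1: Blum vs Osei — 17–2, Blum advances.
Round 2: Blum vs Ekwueme — 17–2, Blum advances.
Round 3: Blum vs Park — 17–2, Blum advances.
Blum survives the agenda.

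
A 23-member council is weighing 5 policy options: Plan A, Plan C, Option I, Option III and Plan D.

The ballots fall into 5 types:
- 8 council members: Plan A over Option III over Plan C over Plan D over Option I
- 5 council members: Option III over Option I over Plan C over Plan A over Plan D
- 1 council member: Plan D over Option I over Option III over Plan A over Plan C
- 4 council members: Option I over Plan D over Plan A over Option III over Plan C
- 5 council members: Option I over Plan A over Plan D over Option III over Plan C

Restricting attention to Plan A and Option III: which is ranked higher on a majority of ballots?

Ballots ranking Plan A above Option III: 8 + 4 + 5 = 17.
Ballots ranking Option III above Plan A: 23 − 17 = 6.
Plan A wins the head-to-head 17–6.

Plan A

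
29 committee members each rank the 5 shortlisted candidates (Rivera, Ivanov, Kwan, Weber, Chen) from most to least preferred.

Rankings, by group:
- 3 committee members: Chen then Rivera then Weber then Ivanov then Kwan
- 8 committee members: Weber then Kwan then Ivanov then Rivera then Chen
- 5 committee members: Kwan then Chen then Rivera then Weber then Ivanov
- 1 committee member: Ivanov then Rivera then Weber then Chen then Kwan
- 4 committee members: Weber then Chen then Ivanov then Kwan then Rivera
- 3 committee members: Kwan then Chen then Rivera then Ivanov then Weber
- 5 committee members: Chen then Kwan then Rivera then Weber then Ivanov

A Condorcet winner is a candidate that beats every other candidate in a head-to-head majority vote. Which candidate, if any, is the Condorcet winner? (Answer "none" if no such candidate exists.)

Check each pair by majority over 29 ballots:
Rivera vs Ivanov: 16 to 13, Rivera.
Rivera vs Kwan: 3+1 = 4 for Rivera, 25 for Kwan — Kwan by 25–4.
Rivera vs Weber: Rivera wins 17–12.
Rivera–Chen: Chen 20–9.
Ivanov vs Kwan: Ivanov is ranked higher on 3+1+4 = 8 ballots, Kwan on 21. Kwan wins 21–8.
Ivanov vs Weber: Ivanov preferred on 1+3 = 4 ballots; Weber wins 25–4.
Ivanov vs Chen: 8+1 = 9 for Ivanov, 20 for Chen — Chen by 20–9.
Kwan vs Weber: Weber, 16–13.
Kwan vs Chen: Kwan, 16–13.
Weber vs Chen: 13 to 16, Chen.
Each candidate drops at least one matchup (Rivera loses to Kwan; Ivanov loses to Rivera; Kwan loses to Weber; Weber loses to Rivera; Chen loses to Kwan); the cycle Rivera beats Weber beats Kwan beats Rivera rules out a Condorcet winner.

none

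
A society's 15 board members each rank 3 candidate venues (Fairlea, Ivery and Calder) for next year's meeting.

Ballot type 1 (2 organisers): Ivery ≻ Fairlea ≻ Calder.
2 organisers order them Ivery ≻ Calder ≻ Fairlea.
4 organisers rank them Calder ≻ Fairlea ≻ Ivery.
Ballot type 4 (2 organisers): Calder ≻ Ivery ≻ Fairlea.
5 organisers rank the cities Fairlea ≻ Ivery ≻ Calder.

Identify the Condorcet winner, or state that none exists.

Pairwise majorities:
Fairlea vs Ivery: Fairlea wins 9–6.
Fairlea–Calder: Calder 8–7.
Ivery vs Calder: Ivery, 9–6.
No city is unbeaten: Fairlea loses to Calder; Ivery loses to Fairlea; Calder loses to Ivery. In particular Fairlea > Ivery > Calder > Fairlea is a majority cycle — no Condorcet winner exists.

none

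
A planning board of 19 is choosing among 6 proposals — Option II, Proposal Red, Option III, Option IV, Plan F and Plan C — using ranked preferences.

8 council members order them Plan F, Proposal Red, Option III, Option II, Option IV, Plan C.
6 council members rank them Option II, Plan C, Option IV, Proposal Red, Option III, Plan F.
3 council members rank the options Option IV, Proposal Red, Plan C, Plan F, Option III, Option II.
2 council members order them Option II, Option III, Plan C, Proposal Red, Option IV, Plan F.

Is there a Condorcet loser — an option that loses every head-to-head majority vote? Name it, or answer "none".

Head-to-head results (19 council members):
Option II vs Proposal Red: 6+2 = 8 for Option II, 11 for Proposal Red — Proposal Red by 11–8.
Option II vs Option III: Option II preferred on 6+2 = 8 ballots; Option III wins 11–8.
Option II vs Option IV: Option II preferred on 8+6+2 = 16 ballots; Option II wins 16–3.
Option II vs Plan F: 8 to 11, Plan F.
Option II vs Plan C: 16 to 3, Option II.
Proposal Red vs Option III: Proposal Red, 17–2.
Proposal Red vs Option IV: Proposal Red, 10–9.
Proposal Red vs Plan F: Proposal Red is ranked higher on 6+3+2 = 11 ballots, Plan F on 8. Proposal Red wins 11–8.
Proposal Red–Plan C: Proposal Red 11–8.
Option III vs Option IV: 10 to 9, Option III.
Option III vs Plan F: 8 to 11, Plan F.
Option III vs Plan C: Option III wins 10–9.
Option IV vs Plan F: Option IV, 11–8.
Option IV–Plan C: Option IV 11–8.
Plan F vs Plan C: Plan C, 11–8.
Every option wins at least one matchup (Option II beats Option IV; Proposal Red beats Option II; Option III beats Option II; Option IV beats Plan F; Plan F beats Option II; Plan C beats Plan F), so there is no Condorcet loser.

none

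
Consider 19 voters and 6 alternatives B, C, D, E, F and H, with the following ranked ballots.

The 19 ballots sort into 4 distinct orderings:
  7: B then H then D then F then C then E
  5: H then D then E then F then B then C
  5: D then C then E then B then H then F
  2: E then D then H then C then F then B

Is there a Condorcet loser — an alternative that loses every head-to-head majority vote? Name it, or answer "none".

Head-to-head results (19 voters):
B vs C: 12 to 7, B.
B vs D: B preferred on 7 ballots; D wins 12–7.
B vs E: E, 12–7.
B vs F: B wins 12–7.
B vs H: B wins 12–7.
C vs D: C is ranked higher on 0 ballots, D on 19. D wins 19–0.
C vs E: C preferred on 7+5 = 12 ballots; C wins 12–7.
C vs F: F, 12–7.
C vs H: H, 14–5.
D vs E: D preferred on 7+5+5 = 17 ballots; D wins 17–2.
D vs F: D wins 19–0.
D vs H: H wins 12–7.
E–F: E 12–7.
E vs H: H, 12–7.
F vs H: 0 to 19, H.
Every alternative wins at least one matchup (B beats C; C beats E; D beats B; E beats B; F beats C; H beats C), so there is no Condorcet loser.

none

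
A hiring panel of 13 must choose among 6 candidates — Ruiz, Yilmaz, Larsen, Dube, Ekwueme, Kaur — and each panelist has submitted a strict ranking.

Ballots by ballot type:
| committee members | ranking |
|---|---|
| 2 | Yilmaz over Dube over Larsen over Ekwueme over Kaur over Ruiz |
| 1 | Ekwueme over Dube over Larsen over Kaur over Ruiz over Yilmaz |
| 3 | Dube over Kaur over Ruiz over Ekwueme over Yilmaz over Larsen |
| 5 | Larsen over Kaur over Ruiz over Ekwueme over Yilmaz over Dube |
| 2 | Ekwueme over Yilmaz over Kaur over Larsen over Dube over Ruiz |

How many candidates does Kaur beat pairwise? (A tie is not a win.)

Kaur against each rival (13 committee members):
Kaur vs Ruiz: Kaur, 13–0.
Kaur–Yilmaz: Kaur 9–4.
Kaur vs Larsen: Larsen wins 8–5.
Kaur vs Dube: Kaur preferred on 5+2 = 7 ballots; Kaur wins 7–6.
Kaur vs Ekwueme: Kaur, 8–5.
Kaur beats Ruiz, Yilmaz, Dube, Ekwueme; loses to Larsen — 4 pairwise wins.

4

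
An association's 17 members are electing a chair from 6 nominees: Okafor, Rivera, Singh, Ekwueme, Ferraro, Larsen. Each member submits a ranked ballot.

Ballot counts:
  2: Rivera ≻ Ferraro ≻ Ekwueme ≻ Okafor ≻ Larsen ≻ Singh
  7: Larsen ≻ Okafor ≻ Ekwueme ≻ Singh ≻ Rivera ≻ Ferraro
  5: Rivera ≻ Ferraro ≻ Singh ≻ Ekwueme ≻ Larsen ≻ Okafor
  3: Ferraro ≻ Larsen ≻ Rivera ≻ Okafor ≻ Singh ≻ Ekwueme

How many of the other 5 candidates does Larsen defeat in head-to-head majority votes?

4

Larsen against each rival (17 voters):
Larsen vs Okafor: Larsen, 15–2.
Larsen vs Rivera: Larsen preferred on 7+3 = 10 ballots; Larsen wins 10–7.
Larsen vs Singh: Larsen preferred on 2+7+3 = 12 ballots; Larsen wins 12–5.
Larsen vs Ekwueme: Larsen, 10–7.
Larsen vs Ferraro: 7 to 10, Ferraro.
Larsen beats Okafor, Rivera, Singh, Ekwueme; loses to Ferraro — 4 pairwise wins.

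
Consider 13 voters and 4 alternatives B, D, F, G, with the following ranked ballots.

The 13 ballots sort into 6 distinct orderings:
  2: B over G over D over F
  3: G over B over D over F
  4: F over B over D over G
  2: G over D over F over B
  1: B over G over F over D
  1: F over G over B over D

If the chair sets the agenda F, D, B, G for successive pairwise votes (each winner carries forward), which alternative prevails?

B

Round 1: F vs D — 6–7, D advances.
Round 2: D vs B — 2–11, B advances.
Round 3: B vs G — 7–6, B advances.
B survives the agenda.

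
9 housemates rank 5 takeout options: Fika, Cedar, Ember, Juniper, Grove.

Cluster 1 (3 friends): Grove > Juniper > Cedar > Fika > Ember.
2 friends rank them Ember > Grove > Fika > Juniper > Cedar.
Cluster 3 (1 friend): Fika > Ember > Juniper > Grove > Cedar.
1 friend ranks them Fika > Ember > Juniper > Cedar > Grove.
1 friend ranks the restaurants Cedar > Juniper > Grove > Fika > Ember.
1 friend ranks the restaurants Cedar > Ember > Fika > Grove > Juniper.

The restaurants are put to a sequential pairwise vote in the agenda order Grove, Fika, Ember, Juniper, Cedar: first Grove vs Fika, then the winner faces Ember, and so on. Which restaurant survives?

Cedar

Round 1: Grove vs Fika — 6–3, Grove advances.
Round 2: Grove vs Ember — 4–5, Ember advances.
Round 3: Ember vs Juniper — 5–4, Ember advances.
Round 4: Ember vs Cedar — 4–5, Cedar advances.
The agenda winner is Cedar.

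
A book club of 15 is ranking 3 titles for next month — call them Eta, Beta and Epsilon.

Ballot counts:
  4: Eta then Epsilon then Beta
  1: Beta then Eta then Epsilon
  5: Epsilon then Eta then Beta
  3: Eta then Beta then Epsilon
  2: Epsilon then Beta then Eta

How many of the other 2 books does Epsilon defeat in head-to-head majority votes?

1

Epsilon against each rival (15 members):
Epsilon vs Eta: Eta, 8–7.
Epsilon vs Beta: Epsilon wins 11–4.
Epsilon beats Beta; loses to Eta — 1 pairwise win.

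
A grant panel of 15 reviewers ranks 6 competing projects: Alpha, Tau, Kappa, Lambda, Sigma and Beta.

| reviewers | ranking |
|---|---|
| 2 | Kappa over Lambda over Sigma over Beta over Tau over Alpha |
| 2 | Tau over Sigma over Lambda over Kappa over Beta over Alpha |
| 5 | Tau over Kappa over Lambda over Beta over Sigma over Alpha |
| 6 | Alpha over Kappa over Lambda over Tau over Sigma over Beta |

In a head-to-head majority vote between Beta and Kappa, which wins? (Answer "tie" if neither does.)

No ballot ranks Beta above Kappa: 0.
Ballots ranking Kappa above Beta: 15 − 0 = 15.
Kappa wins the head-to-head 15–0.

Kappa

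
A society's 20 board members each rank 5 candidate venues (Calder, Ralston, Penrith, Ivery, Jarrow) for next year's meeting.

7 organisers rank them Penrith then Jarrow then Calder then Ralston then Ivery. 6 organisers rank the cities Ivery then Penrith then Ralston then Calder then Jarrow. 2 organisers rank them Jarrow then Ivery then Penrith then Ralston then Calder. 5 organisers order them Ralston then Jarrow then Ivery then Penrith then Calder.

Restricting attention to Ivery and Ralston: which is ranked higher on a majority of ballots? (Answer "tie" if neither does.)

Ralston

Ballots ranking Ivery above Ralston: 6 + 2 = 8.
Ballots ranking Ralston above Ivery: 20 − 8 = 12.
Ralston wins the head-to-head 12–8.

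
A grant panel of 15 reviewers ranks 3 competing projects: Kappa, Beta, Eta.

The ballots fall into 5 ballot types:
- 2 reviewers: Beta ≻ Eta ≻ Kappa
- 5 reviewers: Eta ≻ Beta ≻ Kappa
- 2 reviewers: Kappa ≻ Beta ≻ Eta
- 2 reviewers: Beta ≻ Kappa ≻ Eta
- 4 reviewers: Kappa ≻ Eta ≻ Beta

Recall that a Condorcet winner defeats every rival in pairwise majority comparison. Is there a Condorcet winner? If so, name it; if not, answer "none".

none

Pairwise majorities:
Kappa vs Beta: Beta wins 9–6.
Kappa vs Eta: Kappa wins 8–7.
Beta–Eta: Eta 9–6.
No project is unbeaten: Kappa loses to Beta; Beta loses to Eta; Eta loses to Kappa. In particular Kappa → Eta → Beta → Kappa is a majority cycle — no Condorcet winner exists.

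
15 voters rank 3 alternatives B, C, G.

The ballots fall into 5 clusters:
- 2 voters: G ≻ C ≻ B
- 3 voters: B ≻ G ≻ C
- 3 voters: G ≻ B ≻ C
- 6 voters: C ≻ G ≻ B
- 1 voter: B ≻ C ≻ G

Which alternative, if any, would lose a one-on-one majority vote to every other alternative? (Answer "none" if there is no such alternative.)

Head-to-head results (15 voters):
B vs C: C wins 8–7.
B vs G: 3+1 = 4 for B, 11 for G — G by 11–4.
C vs G: C preferred on 6+1 = 7 ballots; G wins 8–7.
Only B has no wins; B is the Condorcet loser.

B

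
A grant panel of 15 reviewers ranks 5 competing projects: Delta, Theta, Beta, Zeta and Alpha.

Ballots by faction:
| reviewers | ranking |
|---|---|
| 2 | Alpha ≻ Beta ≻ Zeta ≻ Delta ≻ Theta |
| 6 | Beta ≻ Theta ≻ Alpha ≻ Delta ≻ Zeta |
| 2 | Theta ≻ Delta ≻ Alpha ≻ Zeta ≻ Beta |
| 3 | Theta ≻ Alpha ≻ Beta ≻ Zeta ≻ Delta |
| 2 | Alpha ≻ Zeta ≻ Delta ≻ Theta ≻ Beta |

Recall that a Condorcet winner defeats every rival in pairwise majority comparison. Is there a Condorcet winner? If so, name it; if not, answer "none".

none

Head-to-head results (15 reviewers):
Delta vs Theta: Theta wins 11–4.
Delta vs Beta: Beta wins 11–4.
Delta vs Zeta: Delta, 8–7.
Delta vs Alpha: Alpha, 13–2.
Theta–Beta: Beta 8–7.
Theta–Zeta: Theta 11–4.
Theta–Alpha: Theta 11–4.
Beta vs Zeta: Beta, 11–4.
Beta vs Alpha: Alpha, 9–6.
Zeta vs Alpha: Alpha wins 15–0.
No project is unbeaten: Delta loses to Theta; Theta loses to Beta; Beta loses to Alpha; Zeta loses to Delta; Alpha loses to Theta. In particular Theta beats Alpha beats Beta beats Theta is a majority cycle — no Condorcet winner exists.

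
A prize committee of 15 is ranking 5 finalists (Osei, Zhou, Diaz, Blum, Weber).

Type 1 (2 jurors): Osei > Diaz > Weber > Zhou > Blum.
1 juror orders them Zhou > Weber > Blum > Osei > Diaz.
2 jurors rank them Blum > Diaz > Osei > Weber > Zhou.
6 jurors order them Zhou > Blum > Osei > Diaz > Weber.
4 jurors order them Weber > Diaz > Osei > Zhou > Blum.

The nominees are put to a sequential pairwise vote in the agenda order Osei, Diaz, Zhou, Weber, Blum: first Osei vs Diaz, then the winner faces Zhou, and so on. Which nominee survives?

Round 1: Osei vs Diaz — 9–6, Osei advances.
Round 2: Osei vs Zhou — 8–7, Osei advances.
Round 3: Osei vs Weber — 10–5, Osei advances.
Round 4: Osei vs Blum — 6–9, Blum advances.
The agenda winner is Blum.

Blum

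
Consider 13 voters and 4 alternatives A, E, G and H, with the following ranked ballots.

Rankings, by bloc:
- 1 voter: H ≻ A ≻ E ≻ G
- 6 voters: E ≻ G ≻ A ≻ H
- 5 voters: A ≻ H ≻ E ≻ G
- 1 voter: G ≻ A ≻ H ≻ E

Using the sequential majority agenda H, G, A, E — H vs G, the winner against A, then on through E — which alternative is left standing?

Round 1: H vs G — 6–7, G advances.
Round 2: G vs A — 7–6, G advances.
Round 3: G vs E — 1–12, E advances.
E survives the agenda.

E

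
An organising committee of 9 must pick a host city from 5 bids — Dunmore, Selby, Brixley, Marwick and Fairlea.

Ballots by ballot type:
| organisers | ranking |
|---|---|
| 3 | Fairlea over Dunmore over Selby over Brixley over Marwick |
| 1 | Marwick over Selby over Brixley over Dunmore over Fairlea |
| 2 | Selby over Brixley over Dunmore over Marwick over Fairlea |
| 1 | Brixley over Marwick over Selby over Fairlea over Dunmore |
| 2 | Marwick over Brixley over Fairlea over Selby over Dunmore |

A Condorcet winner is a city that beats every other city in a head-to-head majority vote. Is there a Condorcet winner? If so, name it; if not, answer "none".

Pairwise majorities:
Dunmore–Selby: Selby 6–3.
Dunmore vs Brixley: Brixley, 6–3.
Dunmore vs Marwick: Dunmore wins 5–4.
Dunmore–Fairlea: Fairlea 6–3.
Selby vs Brixley: Selby, 6–3.
Selby–Marwick: Selby 5–4.
Selby vs Fairlea: Fairlea, 5–4.
Brixley–Marwick: Brixley 6–3.
Brixley–Fairlea: Brixley 6–3.
Marwick vs Fairlea: Marwick wins 6–3.
Every city loses at least once (Dunmore loses to Selby; Selby loses to Fairlea; Brixley loses to Selby; Marwick loses to Dunmore; Fairlea loses to Brixley). The majority relation contains the cycle Dunmore beats Marwick beats Fairlea beats Dunmore, so there is no Condorcet winner.

none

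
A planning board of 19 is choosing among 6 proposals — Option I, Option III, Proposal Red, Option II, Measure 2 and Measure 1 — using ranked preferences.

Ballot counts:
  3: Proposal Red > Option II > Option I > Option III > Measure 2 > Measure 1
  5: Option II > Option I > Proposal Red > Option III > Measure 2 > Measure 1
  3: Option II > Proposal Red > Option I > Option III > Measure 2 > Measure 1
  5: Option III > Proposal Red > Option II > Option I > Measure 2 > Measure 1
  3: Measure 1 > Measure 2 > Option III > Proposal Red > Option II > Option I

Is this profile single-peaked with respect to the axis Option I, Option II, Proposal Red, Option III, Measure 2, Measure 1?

yes

Axis positions: Option I=1, Option II=2, Proposal Red=3, Option III=4, Measure 2=5, Measure 1=6.
Cluster 1 (peak Proposal Red at position 3): ranking walks positions 3-2-1-4-5-6, expanding outward from the peak — single-peaked.
Cluster 2 (peak Option II at position 2): ranking walks positions 2-1-3-4-5-6, expanding outward from the peak — single-peaked.
Cluster 3 (peak Option II at position 2): ranking walks positions 2-3-1-4-5-6, expanding outward from the peak — single-peaked.
Cluster 4 (peak Option III at position 4): ranking walks positions 4-3-2-1-5-6, expanding outward from the peak — single-peaked.
Cluster 5 (peak Measure 1 at position 6): ranking walks positions 6-5-4-3-2-1, expanding outward from the peak — single-peaked.
Every ranking is single-peaked on this axis.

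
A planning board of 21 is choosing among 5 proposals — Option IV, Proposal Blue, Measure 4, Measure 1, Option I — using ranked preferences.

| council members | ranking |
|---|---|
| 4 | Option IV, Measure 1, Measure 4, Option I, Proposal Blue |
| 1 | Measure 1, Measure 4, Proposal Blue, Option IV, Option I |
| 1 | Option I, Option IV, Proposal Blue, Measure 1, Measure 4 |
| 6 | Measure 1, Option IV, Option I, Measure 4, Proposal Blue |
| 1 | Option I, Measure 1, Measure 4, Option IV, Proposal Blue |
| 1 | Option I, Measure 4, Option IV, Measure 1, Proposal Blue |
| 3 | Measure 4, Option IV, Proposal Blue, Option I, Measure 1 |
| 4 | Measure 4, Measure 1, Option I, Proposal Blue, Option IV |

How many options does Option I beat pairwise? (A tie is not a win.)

1

Option I against each rival (21 council members):
Option I vs Option IV: Option I preferred on 1+1+1+4 = 7 ballots; Option IV wins 14–7.
Option I–Proposal Blue: Option I 17–4.
Option I vs Measure 4: 9 to 12, Measure 4.
Option I vs Measure 1: 6 to 15, Measure 1.
Option I beats Proposal Blue; loses to Option IV, Measure 4, Measure 1 — 1 pairwise win.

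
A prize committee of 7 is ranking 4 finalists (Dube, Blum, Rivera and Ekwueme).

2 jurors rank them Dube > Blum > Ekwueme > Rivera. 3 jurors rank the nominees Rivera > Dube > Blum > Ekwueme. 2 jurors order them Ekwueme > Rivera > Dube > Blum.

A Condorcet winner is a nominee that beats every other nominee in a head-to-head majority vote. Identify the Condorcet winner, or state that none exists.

none

Pairwise majorities:
Dube vs Blum: Dube is ranked higher on 2+3+2 = 7 ballots, Blum on 0. Dube wins 7–0.
Dube–Rivera: Rivera 5–2.
Dube vs Ekwueme: Dube is ranked higher on 2+3 = 5 ballots, Ekwueme on 2. Dube wins 5–2.
Blum vs Rivera: 2 for Blum, 5 for Rivera — Rivera by 5–2.
Blum–Ekwueme: Blum 5–2.
Rivera–Ekwueme: Ekwueme 4–3.
No nominee is unbeaten: Dube loses to Rivera; Blum loses to Dube; Rivera loses to Ekwueme; Ekwueme loses to Dube. In particular Dube beats Ekwueme beats Rivera beats Dube is a majority cycle — no Condorcet winner exists.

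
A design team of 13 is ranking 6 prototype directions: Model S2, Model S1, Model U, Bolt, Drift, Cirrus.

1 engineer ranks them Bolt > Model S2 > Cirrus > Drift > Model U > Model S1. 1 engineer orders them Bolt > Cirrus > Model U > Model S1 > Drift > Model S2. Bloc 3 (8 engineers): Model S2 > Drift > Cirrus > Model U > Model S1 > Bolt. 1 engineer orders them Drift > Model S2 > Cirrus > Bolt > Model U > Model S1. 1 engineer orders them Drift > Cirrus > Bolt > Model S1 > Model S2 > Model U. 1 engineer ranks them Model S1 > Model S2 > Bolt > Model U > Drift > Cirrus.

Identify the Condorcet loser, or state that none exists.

Bolt

Head-to-head results (13 engineers):
Model S2 vs Model S1: 1+8+1 = 10 for Model S2, 3 for Model S1 — Model S2 by 10–3.
Model S2 vs Model U: 12 to 1, Model S2.
Model S2 vs Bolt: Model S2, 10–3.
Model S2 vs Drift: Model S2 preferred on 1+8+1 = 10 ballots; Model S2 wins 10–3.
Model S2 vs Cirrus: Model S2, 11–2.
Model S1 vs Model U: Model S1 preferred on 1+1 = 2 ballots; Model U wins 11–2.
Model S1 vs Bolt: Model S1 is ranked higher on 8+1 = 9 ballots, Bolt on 4. Model S1 wins 9–4.
Model S1 vs Drift: 2 to 11, Drift.
Model S1 vs Cirrus: Cirrus wins 12–1.
Model U–Bolt: Model U 8–5.
Model U vs Drift: 1+1 = 2 for Model U, 11 for Drift — Drift by 11–2.
Model U vs Cirrus: 1 for Model U, 12 for Cirrus — Cirrus by 12–1.
Bolt vs Drift: Drift wins 10–3.
Bolt vs Cirrus: Cirrus wins 10–3.
Drift vs Cirrus: Drift wins 11–2.
Bolt loses to every other design — it is the Condorcet loser.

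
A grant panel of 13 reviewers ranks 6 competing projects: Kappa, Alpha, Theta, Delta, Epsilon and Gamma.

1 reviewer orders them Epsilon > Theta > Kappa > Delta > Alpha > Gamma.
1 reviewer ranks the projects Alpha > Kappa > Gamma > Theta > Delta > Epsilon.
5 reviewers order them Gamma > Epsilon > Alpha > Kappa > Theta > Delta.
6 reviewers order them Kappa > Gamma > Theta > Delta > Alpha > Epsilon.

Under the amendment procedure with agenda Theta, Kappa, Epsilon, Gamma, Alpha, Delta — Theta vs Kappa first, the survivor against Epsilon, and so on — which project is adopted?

Round 1: Theta vs Kappa — 1–12, Kappa advances.
Round 2: Kappa vs Epsilon — 7–6, Kappa advances.
Round 3: Kappa vs Gamma — 8–5, Kappa advances.
Round 4: Kappa vs Alpha — 7–6, Kappa advances.
Round 5: Kappa vs Delta — 13–0, Kappa advances.
Kappa survives the agenda.

Kappa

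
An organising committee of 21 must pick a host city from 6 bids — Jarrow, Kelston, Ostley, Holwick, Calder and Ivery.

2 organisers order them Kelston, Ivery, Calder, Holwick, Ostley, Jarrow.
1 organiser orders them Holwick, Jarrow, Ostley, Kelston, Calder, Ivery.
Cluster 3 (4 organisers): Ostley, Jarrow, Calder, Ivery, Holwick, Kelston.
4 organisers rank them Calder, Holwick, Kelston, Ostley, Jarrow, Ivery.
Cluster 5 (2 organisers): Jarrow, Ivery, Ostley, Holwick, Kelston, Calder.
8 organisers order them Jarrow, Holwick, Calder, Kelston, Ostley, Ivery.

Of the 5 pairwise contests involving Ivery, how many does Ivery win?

0

Ivery against each rival (21 organisers):
Ivery vs Jarrow: 2 to 19, Jarrow.
Ivery vs Kelston: 4+2 = 6 for Ivery, 15 for Kelston — Kelston by 15–6.
Ivery vs Ostley: Ostley, 17–4.
Ivery vs Holwick: Holwick, 13–8.
Ivery vs Calder: 2+2 = 4 for Ivery, 17 for Calder — Calder by 17–4.
Ivery beats no one; loses to Jarrow, Kelston, Ostley, Holwick, Calder — 0 pairwise wins.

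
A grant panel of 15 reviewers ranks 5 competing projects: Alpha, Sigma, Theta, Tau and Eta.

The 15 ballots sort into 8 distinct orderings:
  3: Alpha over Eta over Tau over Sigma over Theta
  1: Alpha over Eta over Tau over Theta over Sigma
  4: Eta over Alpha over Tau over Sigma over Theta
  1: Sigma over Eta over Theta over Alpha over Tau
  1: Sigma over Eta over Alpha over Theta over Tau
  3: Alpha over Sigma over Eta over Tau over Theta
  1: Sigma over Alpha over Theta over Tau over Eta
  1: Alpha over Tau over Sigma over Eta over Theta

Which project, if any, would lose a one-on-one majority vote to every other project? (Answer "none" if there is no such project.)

Theta

Pairwise majorities:
Alpha vs Sigma: 3+1+4+3+1 = 12 for Alpha, 3 for Sigma — Alpha by 12–3.
Alpha vs Theta: Alpha, 14–1.
Alpha vs Tau: Alpha, 15–0.
Alpha–Eta: Alpha 9–6.
Sigma vs Theta: 14 to 1, Sigma.
Sigma vs Tau: Tau, 9–6.
Sigma vs Eta: Eta, 8–7.
Theta vs Tau: Tau wins 12–3.
Theta vs Eta: Eta wins 14–1.
Tau vs Eta: Tau preferred on 1+1 = 2 ballots; Eta wins 13–2.
Theta loses to every other project — it is the Condorcet loser.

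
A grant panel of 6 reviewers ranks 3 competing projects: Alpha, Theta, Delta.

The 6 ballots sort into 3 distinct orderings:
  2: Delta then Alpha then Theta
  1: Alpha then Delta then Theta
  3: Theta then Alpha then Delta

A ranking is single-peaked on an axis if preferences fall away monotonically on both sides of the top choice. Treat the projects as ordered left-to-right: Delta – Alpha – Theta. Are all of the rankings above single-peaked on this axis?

yes

Axis positions: Delta=1, Alpha=2, Theta=3.
Ballot type 1 (peak Delta at position 1): ranking walks positions 1-2-3, expanding outward from the peak — single-peaked.
Ballot type 2 (peak Alpha at position 2): ranking walks positions 2-1-3, expanding outward from the peak — single-peaked.
Ballot type 3 (peak Theta at position 3): ranking walks positions 3-2-1, expanding outward from the peak — single-peaked.
Every ranking is single-peaked on this axis.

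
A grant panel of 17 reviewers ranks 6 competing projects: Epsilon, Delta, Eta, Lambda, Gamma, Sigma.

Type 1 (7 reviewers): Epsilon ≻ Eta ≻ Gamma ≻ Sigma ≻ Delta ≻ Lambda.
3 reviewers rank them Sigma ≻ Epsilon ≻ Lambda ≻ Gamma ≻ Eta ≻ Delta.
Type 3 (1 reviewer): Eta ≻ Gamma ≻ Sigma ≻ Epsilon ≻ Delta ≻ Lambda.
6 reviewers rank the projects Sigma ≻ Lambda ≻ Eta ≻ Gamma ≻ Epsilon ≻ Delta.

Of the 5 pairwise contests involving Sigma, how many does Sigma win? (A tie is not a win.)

5

Sigma against each rival (17 reviewers):
Sigma vs Epsilon: 3+1+6 = 10 for Sigma, 7 for Epsilon — Sigma by 10–7.
Sigma–Delta: Sigma 17–0.
Sigma vs Eta: 3+6 = 9 for Sigma, 8 for Eta — Sigma by 9–8.
Sigma vs Lambda: Sigma preferred on 7+3+1+6 = 17 ballots; Sigma wins 17–0.
Sigma vs Gamma: Sigma preferred on 3+6 = 9 ballots; Sigma wins 9–8.
Sigma beats Epsilon, Delta, Eta, Lambda, Gamma — 5 pairwise wins.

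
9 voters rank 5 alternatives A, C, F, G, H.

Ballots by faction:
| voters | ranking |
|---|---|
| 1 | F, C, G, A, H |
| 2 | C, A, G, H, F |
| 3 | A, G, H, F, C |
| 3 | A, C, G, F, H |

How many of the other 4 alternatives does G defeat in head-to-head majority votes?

G against each rival (9 voters):
G vs A: A wins 8–1.
G vs C: G preferred on 3 ballots; C wins 6–3.
G vs F: G wins 8–1.
G vs H: G, 9–0.
G beats F, H; loses to A, C — 2 pairwise wins.

2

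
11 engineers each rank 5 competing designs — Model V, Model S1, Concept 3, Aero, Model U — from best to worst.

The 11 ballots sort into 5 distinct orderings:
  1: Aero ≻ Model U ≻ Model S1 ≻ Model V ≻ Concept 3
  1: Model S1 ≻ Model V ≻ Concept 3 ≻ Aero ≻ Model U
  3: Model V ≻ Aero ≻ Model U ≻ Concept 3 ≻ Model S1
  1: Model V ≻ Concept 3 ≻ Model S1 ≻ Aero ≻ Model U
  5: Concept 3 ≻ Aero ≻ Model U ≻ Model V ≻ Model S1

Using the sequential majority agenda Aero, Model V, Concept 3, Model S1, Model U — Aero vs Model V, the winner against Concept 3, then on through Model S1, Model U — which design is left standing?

Round 1: Aero vs Model V — 6–5, Aero advances.
Round 2: Aero vs Concept 3 — 4–7, Concept 3 advances.
Round 3: Concept 3 vs Model S1 — 9–2, Concept 3 advances.
Round 4: Concept 3 vs Model U — 7–4, Concept 3 advances.
The agenda winner is Concept 3.

Concept 3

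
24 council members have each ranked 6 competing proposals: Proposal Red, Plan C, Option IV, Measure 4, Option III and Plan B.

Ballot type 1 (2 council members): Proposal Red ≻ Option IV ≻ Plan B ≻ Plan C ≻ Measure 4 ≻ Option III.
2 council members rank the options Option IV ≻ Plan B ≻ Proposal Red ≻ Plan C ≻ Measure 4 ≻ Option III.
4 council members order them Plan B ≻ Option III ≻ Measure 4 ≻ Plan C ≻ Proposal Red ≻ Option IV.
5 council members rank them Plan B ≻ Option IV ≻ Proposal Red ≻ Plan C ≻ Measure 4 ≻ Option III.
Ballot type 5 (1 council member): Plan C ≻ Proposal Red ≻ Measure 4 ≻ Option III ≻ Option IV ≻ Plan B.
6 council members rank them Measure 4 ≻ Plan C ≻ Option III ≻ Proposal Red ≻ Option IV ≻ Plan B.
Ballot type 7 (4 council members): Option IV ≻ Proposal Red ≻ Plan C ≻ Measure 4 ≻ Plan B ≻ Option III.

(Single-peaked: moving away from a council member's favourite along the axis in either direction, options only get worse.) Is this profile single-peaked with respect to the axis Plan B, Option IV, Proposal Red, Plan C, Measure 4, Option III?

Axis positions: Plan B=1, Option IV=2, Proposal Red=3, Plan C=4, Measure 4=5, Option III=6.
Ballot type 1 (peak Proposal Red at position 3): ranking walks positions 3-2-1-4-5-6, expanding outward from the peak — single-peaked.
Ballot type 2 (peak Option IV at position 2): ranking walks positions 2-1-3-4-5-6, expanding outward from the peak — single-peaked.
Ballot type 3: ranking walks positions 1-6-5-4-3-2; Option III is ranked above Option IV even though Option IV lies between Option III and the peak Plan B on the axis — preferences dip and rise again. Not single-peaked.
Ballot type 4 (peak Plan B at position 1): ranking walks positions 1-2-3-4-5-6, expanding outward from the peak — single-peaked.
Ballot type 5 (peak Plan C at position 4): ranking walks positions 4-3-5-6-2-1, expanding outward from the peak — single-peaked.
Ballot type 6 (peak Measure 4 at position 5): ranking walks positions 5-4-6-3-2-1, expanding outward from the peak — single-peaked.
Ballot type 7 (peak Option IV at position 2): ranking walks positions 2-3-4-5-1-6, expanding outward from the peak — single-peaked.
Ballot type 3 violates single-peakedness, so the profile is not single-peaked on this axis.

no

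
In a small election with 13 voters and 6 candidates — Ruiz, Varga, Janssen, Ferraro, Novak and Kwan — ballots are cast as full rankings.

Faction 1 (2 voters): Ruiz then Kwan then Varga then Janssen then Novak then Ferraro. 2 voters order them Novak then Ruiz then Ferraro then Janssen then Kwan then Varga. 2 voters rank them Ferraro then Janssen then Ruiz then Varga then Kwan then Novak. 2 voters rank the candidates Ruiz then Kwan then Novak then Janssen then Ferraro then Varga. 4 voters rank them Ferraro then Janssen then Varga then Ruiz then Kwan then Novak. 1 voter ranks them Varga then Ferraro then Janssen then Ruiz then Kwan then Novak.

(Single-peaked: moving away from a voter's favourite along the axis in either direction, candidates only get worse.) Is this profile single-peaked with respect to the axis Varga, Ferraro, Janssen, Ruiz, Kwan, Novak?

Axis positions: Varga=1, Ferraro=2, Janssen=3, Ruiz=4, Kwan=5, Novak=6.
Faction 1: ranking walks positions 4-5-1-3-6-2; Varga is ranked above Janssen even though Janssen lies between Varga and the peak Ruiz on the axis — preferences dip and rise again. Not single-peaked.
Faction 2: ranking walks positions 6-4-2-3-5-1; Ruiz is ranked above Kwan even though Kwan lies between Ruiz and the peak Novak on the axis — preferences dip and rise again. Not single-peaked.
Faction 3 (peak Ferraro at position 2): ranking walks positions 2-3-4-1-5-6, expanding outward from the peak — single-peaked.
Faction 4 (peak Ruiz at position 4): ranking walks positions 4-5-6-3-2-1, expanding outward from the peak — single-peaked.
Faction 5 (peak Ferraro at position 2): ranking walks positions 2-3-1-4-5-6, expanding outward from the peak — single-peaked.
Faction 6 (peak Varga at position 1): ranking walks positions 1-2-3-4-5-6, expanding outward from the peak — single-peaked.
Faction 1 violates single-peakedness, so the profile is not single-peaked on this axis.

no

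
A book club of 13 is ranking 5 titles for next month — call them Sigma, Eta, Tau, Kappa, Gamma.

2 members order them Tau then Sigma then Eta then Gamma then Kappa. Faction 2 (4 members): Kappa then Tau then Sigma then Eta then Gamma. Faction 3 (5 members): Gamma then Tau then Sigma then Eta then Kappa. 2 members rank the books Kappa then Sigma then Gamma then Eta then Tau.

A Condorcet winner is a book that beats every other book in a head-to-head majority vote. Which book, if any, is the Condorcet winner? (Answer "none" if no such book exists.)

Check each pair by majority over 13 ballots:
Sigma vs Eta: 2+4+5+2 = 13 for Sigma, 0 for Eta — Sigma by 13–0.
Sigma vs Tau: Sigma preferred on 2 ballots; Tau wins 11–2.
Sigma vs Kappa: Sigma preferred on 2+5 = 7 ballots; Sigma wins 7–6.
Sigma vs Gamma: 8 to 5, Sigma.
Eta vs Tau: Eta is ranked higher on 2 ballots, Tau on 11. Tau wins 11–2.
Eta vs Kappa: Eta is ranked higher on 2+5 = 7 ballots, Kappa on 6. Eta wins 7–6.
Eta vs Gamma: Eta preferred on 2+4 = 6 ballots; Gamma wins 7–6.
Tau vs Kappa: Tau is ranked higher on 2+5 = 7 ballots, Kappa on 6. Tau wins 7–6.
Tau vs Gamma: 2+4 = 6 for Tau, 7 for Gamma — Gamma by 7–6.
Kappa vs Gamma: 4+2 = 6 for Kappa, 7 for Gamma — Gamma by 7–6.
No book is unbeaten: Sigma loses to Tau; Eta loses to Sigma; Tau loses to Gamma; Kappa loses to Sigma; Gamma loses to Sigma. In particular Sigma > Gamma > Tau > Sigma is a majority cycle — no Condorcet winner exists.

none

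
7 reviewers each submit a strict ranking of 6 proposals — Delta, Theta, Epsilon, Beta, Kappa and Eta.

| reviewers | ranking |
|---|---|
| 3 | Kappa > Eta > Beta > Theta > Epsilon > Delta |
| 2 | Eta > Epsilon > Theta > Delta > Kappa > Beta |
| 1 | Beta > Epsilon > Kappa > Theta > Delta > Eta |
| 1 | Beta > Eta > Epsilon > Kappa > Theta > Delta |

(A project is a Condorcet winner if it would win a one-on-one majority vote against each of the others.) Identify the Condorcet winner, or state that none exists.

none

Head-to-head results (7 reviewers):
Delta vs Theta: Theta, 7–0.
Delta vs Epsilon: Epsilon wins 7–0.
Delta–Beta: Beta 5–2.
Delta vs Kappa: Kappa wins 5–2.
Delta vs Eta: Eta, 6–1.
Theta vs Epsilon: Epsilon wins 4–3.
Theta–Beta: Beta 5–2.
Theta vs Kappa: Kappa wins 5–2.
Theta vs Eta: Eta, 6–1.
Epsilon–Beta: Beta 5–2.
Epsilon vs Kappa: Epsilon wins 4–3.
Epsilon vs Eta: Eta, 6–1.
Beta–Kappa: Kappa 5–2.
Beta vs Eta: Eta, 5–2.
Kappa–Eta: Kappa 4–3.
Every project loses at least once (Delta loses to Theta; Theta loses to Epsilon; Epsilon loses to Beta; Beta loses to Kappa; Kappa loses to Epsilon; Eta loses to Kappa). The majority relation contains the cycle Epsilon beats Kappa beats Beta beats Epsilon, so there is no Condorcet winner.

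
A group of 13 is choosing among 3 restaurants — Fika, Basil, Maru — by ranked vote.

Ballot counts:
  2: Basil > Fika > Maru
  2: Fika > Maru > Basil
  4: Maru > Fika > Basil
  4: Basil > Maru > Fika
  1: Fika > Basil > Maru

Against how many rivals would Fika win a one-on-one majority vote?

1

Fika against each rival (13 friends):
Fika vs Basil: Fika, 7–6.
Fika vs Maru: 2+2+1 = 5 for Fika, 8 for Maru — Maru by 8–5.
Fika beats Basil; loses to Maru — 1 pairwise win.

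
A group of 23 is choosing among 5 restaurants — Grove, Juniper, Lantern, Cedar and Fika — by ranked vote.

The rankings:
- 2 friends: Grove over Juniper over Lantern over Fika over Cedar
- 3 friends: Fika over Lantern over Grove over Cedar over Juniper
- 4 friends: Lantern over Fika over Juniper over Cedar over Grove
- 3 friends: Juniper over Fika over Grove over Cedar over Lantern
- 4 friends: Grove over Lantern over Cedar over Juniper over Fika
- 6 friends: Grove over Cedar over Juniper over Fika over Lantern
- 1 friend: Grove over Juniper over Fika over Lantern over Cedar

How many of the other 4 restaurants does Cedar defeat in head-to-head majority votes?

Cedar against each rival (23 friends):
Cedar vs Grove: Cedar preferred on 4 ballots; Grove wins 19–4.
Cedar–Juniper: Cedar 13–10.
Cedar vs Lantern: Lantern wins 14–9.
Cedar vs Fika: Fika wins 13–10.
Cedar beats Juniper; loses to Grove, Lantern, Fika — 1 pairwise win.

1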